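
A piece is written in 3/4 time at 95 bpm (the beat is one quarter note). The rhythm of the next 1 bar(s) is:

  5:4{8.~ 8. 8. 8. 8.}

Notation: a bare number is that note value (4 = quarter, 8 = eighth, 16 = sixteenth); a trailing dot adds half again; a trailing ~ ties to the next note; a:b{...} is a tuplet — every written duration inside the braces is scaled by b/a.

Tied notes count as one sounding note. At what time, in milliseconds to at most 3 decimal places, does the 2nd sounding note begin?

1. 0.0ms @ 0 + 757.895ms (6/5)
2. 757.895ms @ 6/5 + 378.947ms (3/5)
3. 1136.842ms @ 9/5 + 378.947ms (3/5)
4. 1515.789ms @ 12/5 + 378.947ms (3/5)

note 2 onset = 6/5b = 757.895ms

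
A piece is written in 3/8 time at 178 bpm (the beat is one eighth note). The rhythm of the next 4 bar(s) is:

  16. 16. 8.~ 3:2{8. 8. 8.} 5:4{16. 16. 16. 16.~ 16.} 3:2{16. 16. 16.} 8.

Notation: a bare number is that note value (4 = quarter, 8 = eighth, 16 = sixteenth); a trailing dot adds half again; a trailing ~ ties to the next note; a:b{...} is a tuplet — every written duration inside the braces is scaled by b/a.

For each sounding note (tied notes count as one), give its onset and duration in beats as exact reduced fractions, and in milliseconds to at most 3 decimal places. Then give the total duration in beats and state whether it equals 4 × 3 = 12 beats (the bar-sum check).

1) 0.0ms=0b +252.809ms=3/4b
2) 252.809ms=3/4b +252.809ms=3/4b
3) 505.618ms=3/2b +842.697ms=5/2b
4) 1348.315ms=4b +337.079ms=1b
5) 1685.393ms=5b +337.079ms=1b
6) 2022.472ms=6b +202.247ms=3/5b
7) 2224.719ms=33/5b +202.247ms=3/5b
8) 2426.966ms=36/5b +202.247ms=3/5b
9) 2629.213ms=39/5b +404.494ms=6/5b
10) 3033.708ms=9b +168.539ms=1/2b
11) 3202.247ms=19/2b +168.539ms=1/2b
12) 3370.787ms=10b +168.539ms=1/2b
13) 3539.326ms=21/2b +505.618ms=3/2b
Σ=12b of 12 (178bpm 3/8) — PASS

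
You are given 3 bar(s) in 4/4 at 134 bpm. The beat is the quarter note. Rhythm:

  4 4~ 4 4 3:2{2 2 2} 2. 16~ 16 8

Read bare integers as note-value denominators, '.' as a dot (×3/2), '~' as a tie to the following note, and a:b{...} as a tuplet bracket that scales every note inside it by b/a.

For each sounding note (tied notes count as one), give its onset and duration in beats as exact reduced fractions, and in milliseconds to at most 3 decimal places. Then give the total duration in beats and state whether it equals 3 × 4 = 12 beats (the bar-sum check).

1) 0.0ms=0b +447.761ms=1b
2) 447.761ms=1b +895.522ms=2b
3) 1343.284ms=3b +447.761ms=1b
4) 1791.045ms=4b +597.015ms=4/3b
5) 2388.06ms=16/3b +597.015ms=4/3b
6) 2985.075ms=20/3b +597.015ms=4/3b
7) 3582.09ms=8b +1343.284ms=3b
8) 4925.373ms=11b +223.881ms=1/2b
9) 5149.254ms=23/2b +223.881ms=1/2b
Σ=12b of 12 (134bpm 4/4) — PASS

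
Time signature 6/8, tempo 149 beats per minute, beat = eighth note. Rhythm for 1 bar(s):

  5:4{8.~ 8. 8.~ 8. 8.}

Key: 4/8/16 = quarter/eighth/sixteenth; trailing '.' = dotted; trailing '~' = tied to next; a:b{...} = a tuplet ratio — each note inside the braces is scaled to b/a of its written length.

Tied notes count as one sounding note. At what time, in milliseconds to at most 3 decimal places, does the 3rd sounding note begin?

note 3 onset = 24/5b = 1932.886ms

1. 0.0ms @ 0 + 966.443ms (12/5)
2. 966.443ms @ 12/5 + 966.443ms (12/5)
3. 1932.886ms @ 24/5 + 483.221ms (6/5)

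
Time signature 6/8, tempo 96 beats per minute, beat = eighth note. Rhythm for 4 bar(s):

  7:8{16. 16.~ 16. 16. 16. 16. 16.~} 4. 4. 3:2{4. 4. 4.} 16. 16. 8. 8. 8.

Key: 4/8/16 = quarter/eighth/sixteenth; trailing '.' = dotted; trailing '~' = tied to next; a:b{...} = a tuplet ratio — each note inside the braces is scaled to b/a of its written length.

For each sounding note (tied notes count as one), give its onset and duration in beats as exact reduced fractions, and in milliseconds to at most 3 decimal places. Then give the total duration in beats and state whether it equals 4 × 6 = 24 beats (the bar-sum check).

1) 0.0ms=0b +535.714ms=6/7b
2) 535.714ms=6/7b +1071.429ms=12/7b
3) 1607.143ms=18/7b +535.714ms=6/7b
4) 2142.857ms=24/7b +535.714ms=6/7b
5) 2678.571ms=30/7b +535.714ms=6/7b
6) 3214.286ms=36/7b +2410.714ms=27/7b
7) 5625.0ms=9b +1875.0ms=3b
8) 7500.0ms=12b +1250.0ms=2b
9) 8750.0ms=14b +1250.0ms=2b
10) 10000.0ms=16b +1250.0ms=2b
11) 11250.0ms=18b +468.75ms=3/4b
12) 11718.75ms=75/4b +468.75ms=3/4b
13) 12187.5ms=39/2b +937.5ms=3/2b
14) 13125.0ms=21b +937.5ms=3/2b
15) 14062.5ms=45/2b +937.5ms=3/2b
Σ=24b of 24 (96bpm 6/8) — PASS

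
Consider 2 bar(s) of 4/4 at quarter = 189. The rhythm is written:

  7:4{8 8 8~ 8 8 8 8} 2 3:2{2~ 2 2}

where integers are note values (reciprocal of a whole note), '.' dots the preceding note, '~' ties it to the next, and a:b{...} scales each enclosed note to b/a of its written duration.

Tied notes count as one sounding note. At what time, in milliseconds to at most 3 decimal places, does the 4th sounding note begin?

1. 0.0ms @ 0 + 90.703ms (2/7)
2. 90.703ms @ 2/7 + 90.703ms (2/7)
3. 181.406ms @ 4/7 + 181.406ms (4/7)
4. 362.812ms @ 8/7 + 90.703ms (2/7)
5. 453.515ms @ 10/7 + 90.703ms (2/7)
6. 544.218ms @ 12/7 + 90.703ms (2/7)
7. 634.921ms @ 2 + 634.921ms (2)
8. 1269.841ms @ 4 + 846.561ms (8/3)
9. 2116.402ms @ 20/3 + 423.28ms (4/3)

note 4 onset = 8/7b = 362.812ms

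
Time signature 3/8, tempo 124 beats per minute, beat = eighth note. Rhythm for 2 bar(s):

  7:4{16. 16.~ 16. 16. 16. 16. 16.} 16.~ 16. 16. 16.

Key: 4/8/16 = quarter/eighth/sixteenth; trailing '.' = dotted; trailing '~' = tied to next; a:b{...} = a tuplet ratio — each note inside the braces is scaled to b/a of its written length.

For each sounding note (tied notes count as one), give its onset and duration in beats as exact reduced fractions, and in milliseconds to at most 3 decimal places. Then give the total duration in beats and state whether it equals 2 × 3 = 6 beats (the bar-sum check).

1) 0.0ms=0b +207.373ms=3/7b
2) 207.373ms=3/7b +414.747ms=6/7b
3) 622.12ms=9/7b +207.373ms=3/7b
4) 829.493ms=12/7b +207.373ms=3/7b
5) 1036.866ms=15/7b +207.373ms=3/7b
6) 1244.24ms=18/7b +207.373ms=3/7b
7) 1451.613ms=3b +725.806ms=3/2b
8) 2177.419ms=9/2b +362.903ms=3/4b
9) 2540.323ms=21/4b +362.903ms=3/4b
Σ=6b of 6 (124bpm 3/8) — PASS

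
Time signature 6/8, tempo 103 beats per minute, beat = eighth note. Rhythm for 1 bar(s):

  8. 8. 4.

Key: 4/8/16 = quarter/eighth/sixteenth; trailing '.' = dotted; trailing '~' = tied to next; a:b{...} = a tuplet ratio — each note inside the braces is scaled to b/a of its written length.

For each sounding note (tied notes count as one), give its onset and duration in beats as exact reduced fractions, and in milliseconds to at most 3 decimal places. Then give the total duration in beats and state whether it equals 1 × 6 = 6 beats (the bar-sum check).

1) 0.0ms=0b +873.786ms=3/2b
2) 873.786ms=3/2b +873.786ms=3/2b
3) 1747.573ms=3b +1747.573ms=3b
Σ=6b of 6 (103bpm 6/8) — PASS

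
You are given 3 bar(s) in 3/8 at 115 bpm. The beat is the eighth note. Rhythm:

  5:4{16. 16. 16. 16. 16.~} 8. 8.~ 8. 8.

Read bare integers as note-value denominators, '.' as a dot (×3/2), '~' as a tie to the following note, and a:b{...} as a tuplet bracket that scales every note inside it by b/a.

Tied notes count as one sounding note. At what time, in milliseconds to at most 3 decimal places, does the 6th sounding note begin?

note 6 onset = 9/2b = 2347.826ms

1. 0.0ms @ 0 + 313.043ms (3/5)
2. 313.043ms @ 3/5 + 313.043ms (3/5)
3. 626.087ms @ 6/5 + 313.043ms (3/5)
4. 939.13ms @ 9/5 + 313.043ms (3/5)
5. 1252.174ms @ 12/5 + 1095.652ms (21/10)
6. 2347.826ms @ 9/2 + 1565.217ms (3)
7. 3913.043ms @ 15/2 + 782.609ms (3/2)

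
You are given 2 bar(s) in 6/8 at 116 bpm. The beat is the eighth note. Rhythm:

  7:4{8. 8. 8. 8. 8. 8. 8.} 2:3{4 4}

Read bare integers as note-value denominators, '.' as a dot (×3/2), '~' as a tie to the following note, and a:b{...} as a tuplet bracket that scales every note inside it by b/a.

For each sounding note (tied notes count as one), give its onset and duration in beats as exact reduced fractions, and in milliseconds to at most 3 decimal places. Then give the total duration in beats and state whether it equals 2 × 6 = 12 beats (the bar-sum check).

1) 0.0ms=0b +443.35ms=6/7b
2) 443.35ms=6/7b +443.35ms=6/7b
3) 886.7ms=12/7b +443.35ms=6/7b
4) 1330.049ms=18/7b +443.35ms=6/7b
5) 1773.399ms=24/7b +443.35ms=6/7b
6) 2216.749ms=30/7b +443.35ms=6/7b
7) 2660.099ms=36/7b +443.35ms=6/7b
8) 3103.448ms=6b +1551.724ms=3b
9) 4655.172ms=9b +1551.724ms=3b
Σ=12b of 12 (116bpm 6/8) — PASS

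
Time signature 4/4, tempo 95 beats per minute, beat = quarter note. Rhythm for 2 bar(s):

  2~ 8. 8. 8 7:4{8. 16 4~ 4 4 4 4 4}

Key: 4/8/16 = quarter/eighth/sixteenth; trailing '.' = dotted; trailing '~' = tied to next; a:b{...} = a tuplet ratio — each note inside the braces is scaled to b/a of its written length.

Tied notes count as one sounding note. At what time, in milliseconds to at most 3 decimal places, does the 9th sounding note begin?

note 9 onset = 48/7b = 4330.827ms

1. 0.0ms @ 0 + 1736.842ms (11/4)
2. 1736.842ms @ 11/4 + 473.684ms (3/4)
3. 2210.526ms @ 7/2 + 315.789ms (1/2)
4. 2526.316ms @ 4 + 270.677ms (3/7)
5. 2796.992ms @ 31/7 + 90.226ms (1/7)
6. 2887.218ms @ 32/7 + 721.805ms (8/7)
7. 3609.023ms @ 40/7 + 360.902ms (4/7)
8. 3969.925ms @ 44/7 + 360.902ms (4/7)
9. 4330.827ms @ 48/7 + 360.902ms (4/7)
10. 4691.729ms @ 52/7 + 360.902ms (4/7)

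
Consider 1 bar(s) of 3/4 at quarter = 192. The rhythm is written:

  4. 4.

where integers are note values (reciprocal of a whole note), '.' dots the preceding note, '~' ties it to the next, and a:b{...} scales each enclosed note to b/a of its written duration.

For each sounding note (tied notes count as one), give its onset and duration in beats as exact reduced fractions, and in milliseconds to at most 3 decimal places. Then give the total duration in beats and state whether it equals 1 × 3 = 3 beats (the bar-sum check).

1) 0.0ms=0b +468.75ms=3/2b
2) 468.75ms=3/2b +468.75ms=3/2b
Σ=3b of 3 (192bpm 3/4) — PASS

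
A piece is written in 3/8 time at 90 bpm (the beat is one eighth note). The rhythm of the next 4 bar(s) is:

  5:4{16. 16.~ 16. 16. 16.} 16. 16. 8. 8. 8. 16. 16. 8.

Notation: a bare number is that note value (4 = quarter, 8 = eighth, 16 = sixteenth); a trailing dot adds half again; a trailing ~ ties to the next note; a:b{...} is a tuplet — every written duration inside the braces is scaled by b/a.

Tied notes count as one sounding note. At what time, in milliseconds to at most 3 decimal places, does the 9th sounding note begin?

1. 0.0ms @ 0 + 400.0ms (3/5)
2. 400.0ms @ 3/5 + 800.0ms (6/5)
3. 1200.0ms @ 9/5 + 400.0ms (3/5)
4. 1600.0ms @ 12/5 + 400.0ms (3/5)
5. 2000.0ms @ 3 + 500.0ms (3/4)
6. 2500.0ms @ 15/4 + 500.0ms (3/4)
7. 3000.0ms @ 9/2 + 1000.0ms (3/2)
8. 4000.0ms @ 6 + 1000.0ms (3/2)
9. 5000.0ms @ 15/2 + 1000.0ms (3/2)
10. 6000.0ms @ 9 + 500.0ms (3/4)
11. 6500.0ms @ 39/4 + 500.0ms (3/4)
12. 7000.0ms @ 21/2 + 1000.0ms (3/2)

note 9 onset = 15/2b = 5000.0ms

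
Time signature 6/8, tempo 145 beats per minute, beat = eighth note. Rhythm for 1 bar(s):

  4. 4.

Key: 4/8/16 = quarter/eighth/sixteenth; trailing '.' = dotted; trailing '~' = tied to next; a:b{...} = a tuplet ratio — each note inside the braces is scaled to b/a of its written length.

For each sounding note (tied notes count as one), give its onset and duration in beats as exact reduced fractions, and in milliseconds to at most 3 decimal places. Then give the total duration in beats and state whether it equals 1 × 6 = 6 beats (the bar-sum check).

1) 0.0ms=0b +1241.379ms=3b
2) 1241.379ms=3b +1241.379ms=3b
Σ=6b of 6 (145bpm 6/8) — PASS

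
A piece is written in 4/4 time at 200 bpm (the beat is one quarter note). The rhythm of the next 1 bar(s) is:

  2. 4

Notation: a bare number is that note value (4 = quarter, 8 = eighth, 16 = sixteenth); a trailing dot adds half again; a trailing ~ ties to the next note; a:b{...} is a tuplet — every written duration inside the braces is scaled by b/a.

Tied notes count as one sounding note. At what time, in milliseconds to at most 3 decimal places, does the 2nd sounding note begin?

note 2 onset = 3b = 900.0ms

1. 0.0ms @ 0 + 900.0ms (3)
2. 900.0ms @ 3 + 300.0ms (1)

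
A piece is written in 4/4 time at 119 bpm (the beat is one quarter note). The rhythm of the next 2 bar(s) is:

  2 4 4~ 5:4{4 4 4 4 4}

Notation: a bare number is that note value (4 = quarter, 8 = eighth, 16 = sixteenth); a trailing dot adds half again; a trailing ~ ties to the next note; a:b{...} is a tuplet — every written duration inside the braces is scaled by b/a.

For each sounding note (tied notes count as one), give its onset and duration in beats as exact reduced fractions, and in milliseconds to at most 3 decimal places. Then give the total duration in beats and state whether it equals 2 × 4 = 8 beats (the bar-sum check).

1) 0.0ms=0b +1008.403ms=2b
2) 1008.403ms=2b +504.202ms=1b
3) 1512.605ms=3b +907.563ms=9/5b
4) 2420.168ms=24/5b +403.361ms=4/5b
5) 2823.529ms=28/5b +403.361ms=4/5b
6) 3226.891ms=32/5b +403.361ms=4/5b
7) 3630.252ms=36/5b +403.361ms=4/5b
Σ=8b of 8 (119bpm 4/4) — PASS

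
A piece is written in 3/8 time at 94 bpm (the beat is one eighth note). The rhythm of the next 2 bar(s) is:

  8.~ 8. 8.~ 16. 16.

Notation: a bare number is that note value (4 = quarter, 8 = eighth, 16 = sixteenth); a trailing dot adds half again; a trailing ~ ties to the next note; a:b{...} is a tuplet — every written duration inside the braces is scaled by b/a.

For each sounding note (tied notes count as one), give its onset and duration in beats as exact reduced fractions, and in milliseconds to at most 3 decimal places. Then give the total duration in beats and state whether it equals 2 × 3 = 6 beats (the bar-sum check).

1) 0.0ms=0b +1914.894ms=3b
2) 1914.894ms=3b +1436.17ms=9/4b
3) 3351.064ms=21/4b +478.723ms=3/4b
Σ=6b of 6 (94bpm 3/8) — PASS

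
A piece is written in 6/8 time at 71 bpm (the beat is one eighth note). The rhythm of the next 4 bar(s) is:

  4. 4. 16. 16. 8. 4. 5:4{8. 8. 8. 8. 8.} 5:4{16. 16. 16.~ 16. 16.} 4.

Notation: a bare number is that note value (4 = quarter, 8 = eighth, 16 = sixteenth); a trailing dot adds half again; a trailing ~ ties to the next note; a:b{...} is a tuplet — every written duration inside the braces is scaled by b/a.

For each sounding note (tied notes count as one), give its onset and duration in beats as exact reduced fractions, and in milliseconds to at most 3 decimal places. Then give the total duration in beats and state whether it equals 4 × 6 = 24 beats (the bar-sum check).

1) 0.0ms=0b +2535.211ms=3b
2) 2535.211ms=3b +2535.211ms=3b
3) 5070.423ms=6b +633.803ms=3/4b
4) 5704.225ms=27/4b +633.803ms=3/4b
5) 6338.028ms=15/2b +1267.606ms=3/2b
6) 7605.634ms=9b +2535.211ms=3b
7) 10140.845ms=12b +1014.085ms=6/5b
8) 11154.93ms=66/5b +1014.085ms=6/5b
9) 12169.014ms=72/5b +1014.085ms=6/5b
10) 13183.099ms=78/5b +1014.085ms=6/5b
11) 14197.183ms=84/5b +1014.085ms=6/5b
12) 15211.268ms=18b +507.042ms=3/5b
13) 15718.31ms=93/5b +507.042ms=3/5b
14) 16225.352ms=96/5b +1014.085ms=6/5b
15) 17239.437ms=102/5b +507.042ms=3/5b
16) 17746.479ms=21b +2535.211ms=3b
Σ=24b of 24 (71bpm 6/8) — PASS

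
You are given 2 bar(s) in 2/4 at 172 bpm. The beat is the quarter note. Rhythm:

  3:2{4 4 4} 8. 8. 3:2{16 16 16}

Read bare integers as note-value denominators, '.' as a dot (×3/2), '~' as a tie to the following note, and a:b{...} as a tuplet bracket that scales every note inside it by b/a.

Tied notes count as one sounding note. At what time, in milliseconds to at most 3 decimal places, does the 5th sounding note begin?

note 5 onset = 11/4b = 959.302ms

1. 0.0ms @ 0 + 232.558ms (2/3)
2. 232.558ms @ 2/3 + 232.558ms (2/3)
3. 465.116ms @ 4/3 + 232.558ms (2/3)
4. 697.674ms @ 2 + 261.628ms (3/4)
5. 959.302ms @ 11/4 + 261.628ms (3/4)
6. 1220.93ms @ 7/2 + 58.14ms (1/6)
7. 1279.07ms @ 11/3 + 58.14ms (1/6)
8. 1337.209ms @ 23/6 + 58.14ms (1/6)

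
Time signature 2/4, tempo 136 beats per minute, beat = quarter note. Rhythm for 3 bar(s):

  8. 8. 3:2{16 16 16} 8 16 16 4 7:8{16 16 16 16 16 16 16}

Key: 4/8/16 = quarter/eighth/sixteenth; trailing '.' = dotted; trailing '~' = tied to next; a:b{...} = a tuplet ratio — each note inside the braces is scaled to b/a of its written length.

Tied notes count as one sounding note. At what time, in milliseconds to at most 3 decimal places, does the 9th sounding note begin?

1. 0.0ms @ 0 + 330.882ms (3/4)
2. 330.882ms @ 3/4 + 330.882ms (3/4)
3. 661.765ms @ 3/2 + 73.529ms (1/6)
4. 735.294ms @ 5/3 + 73.529ms (1/6)
5. 808.824ms @ 11/6 + 73.529ms (1/6)
6. 882.353ms @ 2 + 220.588ms (1/2)
7. 1102.941ms @ 5/2 + 110.294ms (1/4)
8. 1213.235ms @ 11/4 + 110.294ms (1/4)
9. 1323.529ms @ 3 + 441.176ms (1)
10. 1764.706ms @ 4 + 126.05ms (2/7)
11. 1890.756ms @ 30/7 + 126.05ms (2/7)
12. 2016.807ms @ 32/7 + 126.05ms (2/7)
13. 2142.857ms @ 34/7 + 126.05ms (2/7)
14. 2268.908ms @ 36/7 + 126.05ms (2/7)
15. 2394.958ms @ 38/7 + 126.05ms (2/7)
16. 2521.008ms @ 40/7 + 126.05ms (2/7)

note 9 onset = 3b = 1323.529ms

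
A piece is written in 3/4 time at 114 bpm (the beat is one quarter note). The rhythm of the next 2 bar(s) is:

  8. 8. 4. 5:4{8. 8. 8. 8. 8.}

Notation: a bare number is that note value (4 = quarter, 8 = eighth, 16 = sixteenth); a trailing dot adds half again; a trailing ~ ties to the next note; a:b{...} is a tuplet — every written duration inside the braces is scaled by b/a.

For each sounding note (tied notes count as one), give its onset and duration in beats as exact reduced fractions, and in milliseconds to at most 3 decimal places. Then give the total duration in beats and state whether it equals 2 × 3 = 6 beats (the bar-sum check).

1) 0.0ms=0b +394.737ms=3/4b
2) 394.737ms=3/4b +394.737ms=3/4b
3) 789.474ms=3/2b +789.474ms=3/2b
4) 1578.947ms=3b +315.789ms=3/5b
5) 1894.737ms=18/5b +315.789ms=3/5b
6) 2210.526ms=21/5b +315.789ms=3/5b
7) 2526.316ms=24/5b +315.789ms=3/5b
8) 2842.105ms=27/5b +315.789ms=3/5b
Σ=6b of 6 (114bpm 3/4) — PASS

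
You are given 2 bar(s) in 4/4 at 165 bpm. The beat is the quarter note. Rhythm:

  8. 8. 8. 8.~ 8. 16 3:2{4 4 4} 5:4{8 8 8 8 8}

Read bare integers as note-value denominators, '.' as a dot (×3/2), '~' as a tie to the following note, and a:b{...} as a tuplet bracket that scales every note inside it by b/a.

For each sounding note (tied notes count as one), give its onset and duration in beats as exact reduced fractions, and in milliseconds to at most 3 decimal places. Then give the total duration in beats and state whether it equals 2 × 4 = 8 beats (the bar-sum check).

1) 0.0ms=0b +272.727ms=3/4b
2) 272.727ms=3/4b +272.727ms=3/4b
3) 545.455ms=3/2b +272.727ms=3/4b
4) 818.182ms=9/4b +545.455ms=3/2b
5) 1363.636ms=15/4b +90.909ms=1/4b
6) 1454.545ms=4b +242.424ms=2/3b
7) 1696.97ms=14/3b +242.424ms=2/3b
8) 1939.394ms=16/3b +242.424ms=2/3b
9) 2181.818ms=6b +145.455ms=2/5b
10) 2327.273ms=32/5b +145.455ms=2/5b
11) 2472.727ms=34/5b +145.455ms=2/5b
12) 2618.182ms=36/5b +145.455ms=2/5b
13) 2763.636ms=38/5b +145.455ms=2/5b
Σ=8b of 8 (165bpm 4/4) — PASS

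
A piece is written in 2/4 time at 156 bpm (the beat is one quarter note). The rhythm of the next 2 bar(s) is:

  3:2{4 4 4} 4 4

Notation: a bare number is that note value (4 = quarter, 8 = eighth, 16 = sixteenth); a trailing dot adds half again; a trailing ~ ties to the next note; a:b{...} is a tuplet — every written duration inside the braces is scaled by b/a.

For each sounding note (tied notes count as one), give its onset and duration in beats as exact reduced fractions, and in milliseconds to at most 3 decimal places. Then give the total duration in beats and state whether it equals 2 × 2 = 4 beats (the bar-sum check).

1) 0.0ms=0b +256.41ms=2/3b
2) 256.41ms=2/3b +256.41ms=2/3b
3) 512.821ms=4/3b +256.41ms=2/3b
4) 769.231ms=2b +384.615ms=1b
5) 1153.846ms=3b +384.615ms=1b
Σ=4b of 4 (156bpm 2/4) — PASS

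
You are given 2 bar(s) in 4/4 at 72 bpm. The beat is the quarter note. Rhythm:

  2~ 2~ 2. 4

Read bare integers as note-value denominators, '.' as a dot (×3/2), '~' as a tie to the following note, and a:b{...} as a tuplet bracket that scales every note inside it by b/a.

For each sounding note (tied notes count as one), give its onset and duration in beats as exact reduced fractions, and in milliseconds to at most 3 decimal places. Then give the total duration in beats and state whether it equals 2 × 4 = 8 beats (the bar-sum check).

1) 0.0ms=0b +5833.333ms=7b
2) 5833.333ms=7b +833.333ms=1b
Σ=8b of 8 (72bpm 4/4) — PASS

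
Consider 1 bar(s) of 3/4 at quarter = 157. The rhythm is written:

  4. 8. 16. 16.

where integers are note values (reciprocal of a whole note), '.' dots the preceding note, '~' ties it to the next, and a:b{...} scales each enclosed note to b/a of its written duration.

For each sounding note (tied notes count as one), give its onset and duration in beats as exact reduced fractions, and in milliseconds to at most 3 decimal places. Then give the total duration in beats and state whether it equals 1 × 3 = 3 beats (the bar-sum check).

1) 0.0ms=0b +573.248ms=3/2b
2) 573.248ms=3/2b +286.624ms=3/4b
3) 859.873ms=9/4b +143.312ms=3/8b
4) 1003.185ms=21/8b +143.312ms=3/8b
Σ=3b of 3 (157bpm 3/4) — PASS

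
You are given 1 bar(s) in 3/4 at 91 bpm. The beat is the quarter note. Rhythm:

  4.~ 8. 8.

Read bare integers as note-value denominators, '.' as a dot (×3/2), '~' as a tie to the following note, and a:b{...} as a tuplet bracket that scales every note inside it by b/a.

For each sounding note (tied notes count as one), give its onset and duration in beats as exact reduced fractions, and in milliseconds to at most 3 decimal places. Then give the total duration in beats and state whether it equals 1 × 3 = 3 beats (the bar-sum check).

1) 0.0ms=0b +1483.516ms=9/4b
2) 1483.516ms=9/4b +494.505ms=3/4b
Σ=3b of 3 (91bpm 3/4) — PASS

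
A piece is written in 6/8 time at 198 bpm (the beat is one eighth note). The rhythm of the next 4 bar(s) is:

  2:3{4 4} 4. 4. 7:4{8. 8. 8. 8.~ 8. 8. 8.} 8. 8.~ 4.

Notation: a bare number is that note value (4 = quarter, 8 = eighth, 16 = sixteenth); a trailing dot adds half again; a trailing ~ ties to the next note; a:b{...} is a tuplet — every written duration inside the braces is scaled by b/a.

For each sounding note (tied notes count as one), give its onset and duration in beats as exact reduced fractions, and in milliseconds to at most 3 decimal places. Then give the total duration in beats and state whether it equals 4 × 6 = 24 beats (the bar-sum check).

1) 0.0ms=0b +909.091ms=3b
2) 909.091ms=3b +909.091ms=3b
3) 1818.182ms=6b +909.091ms=3b
4) 2727.273ms=9b +909.091ms=3b
5) 3636.364ms=12b +259.74ms=6/7b
6) 3896.104ms=90/7b +259.74ms=6/7b
7) 4155.844ms=96/7b +259.74ms=6/7b
8) 4415.584ms=102/7b +519.481ms=12/7b
9) 4935.065ms=114/7b +259.74ms=6/7b
10) 5194.805ms=120/7b +259.74ms=6/7b
11) 5454.545ms=18b +454.545ms=3/2b
12) 5909.091ms=39/2b +1363.636ms=9/2b
Σ=24b of 24 (198bpm 6/8) — PASS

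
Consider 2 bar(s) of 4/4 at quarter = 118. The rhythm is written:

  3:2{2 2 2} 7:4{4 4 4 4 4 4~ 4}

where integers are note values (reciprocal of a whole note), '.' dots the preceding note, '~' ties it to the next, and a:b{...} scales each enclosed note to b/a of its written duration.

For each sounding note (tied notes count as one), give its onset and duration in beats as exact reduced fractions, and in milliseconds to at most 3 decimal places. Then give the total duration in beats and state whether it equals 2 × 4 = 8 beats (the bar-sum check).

1) 0.0ms=0b +677.966ms=4/3b
2) 677.966ms=4/3b +677.966ms=4/3b
3) 1355.932ms=8/3b +677.966ms=4/3b
4) 2033.898ms=4b +290.557ms=4/7b
5) 2324.455ms=32/7b +290.557ms=4/7b
6) 2615.012ms=36/7b +290.557ms=4/7b
7) 2905.569ms=40/7b +290.557ms=4/7b
8) 3196.126ms=44/7b +290.557ms=4/7b
9) 3486.683ms=48/7b +581.114ms=8/7b
Σ=8b of 8 (118bpm 4/4) — PASS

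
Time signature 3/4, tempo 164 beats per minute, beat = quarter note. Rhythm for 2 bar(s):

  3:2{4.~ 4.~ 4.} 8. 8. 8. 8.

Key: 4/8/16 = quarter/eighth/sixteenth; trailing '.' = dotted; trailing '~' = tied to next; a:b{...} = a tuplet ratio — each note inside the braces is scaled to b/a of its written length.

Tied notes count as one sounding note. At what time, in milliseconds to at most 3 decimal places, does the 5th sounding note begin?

1. 0.0ms @ 0 + 1097.561ms (3)
2. 1097.561ms @ 3 + 274.39ms (3/4)
3. 1371.951ms @ 15/4 + 274.39ms (3/4)
4. 1646.341ms @ 9/2 + 274.39ms (3/4)
5. 1920.732ms @ 21/4 + 274.39ms (3/4)

note 5 onset = 21/4b = 1920.732ms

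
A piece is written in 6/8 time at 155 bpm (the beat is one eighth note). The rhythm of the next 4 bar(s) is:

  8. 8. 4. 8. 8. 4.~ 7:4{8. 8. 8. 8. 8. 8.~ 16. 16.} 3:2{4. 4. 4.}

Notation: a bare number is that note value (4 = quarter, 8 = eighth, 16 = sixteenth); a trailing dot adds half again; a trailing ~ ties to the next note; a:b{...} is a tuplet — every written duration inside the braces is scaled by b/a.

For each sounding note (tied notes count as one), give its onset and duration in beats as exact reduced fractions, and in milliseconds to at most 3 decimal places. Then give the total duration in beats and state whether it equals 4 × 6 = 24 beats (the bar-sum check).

1) 0.0ms=0b +580.645ms=3/2b
2) 580.645ms=3/2b +580.645ms=3/2b
3) 1161.29ms=3b +1161.29ms=3b
4) 2322.581ms=6b +580.645ms=3/2b
5) 2903.226ms=15/2b +580.645ms=3/2b
6) 3483.871ms=9b +1493.088ms=27/7b
7) 4976.959ms=90/7b +331.797ms=6/7b
8) 5308.756ms=96/7b +331.797ms=6/7b
9) 5640.553ms=102/7b +331.797ms=6/7b
10) 5972.35ms=108/7b +331.797ms=6/7b
11) 6304.147ms=114/7b +497.696ms=9/7b
12) 6801.843ms=123/7b +165.899ms=3/7b
13) 6967.742ms=18b +774.194ms=2b
14) 7741.935ms=20b +774.194ms=2b
15) 8516.129ms=22b +774.194ms=2b
Σ=24b of 24 (155bpm 6/8) — PASS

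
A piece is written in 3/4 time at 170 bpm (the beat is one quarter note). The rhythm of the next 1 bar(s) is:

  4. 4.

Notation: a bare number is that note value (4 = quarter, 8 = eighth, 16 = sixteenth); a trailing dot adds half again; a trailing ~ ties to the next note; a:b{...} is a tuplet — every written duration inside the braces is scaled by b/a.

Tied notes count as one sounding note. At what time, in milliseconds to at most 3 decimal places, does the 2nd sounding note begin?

note 2 onset = 3/2b = 529.412ms

1. 0.0ms @ 0 + 529.412ms (3/2)
2. 529.412ms @ 3/2 + 529.412ms (3/2)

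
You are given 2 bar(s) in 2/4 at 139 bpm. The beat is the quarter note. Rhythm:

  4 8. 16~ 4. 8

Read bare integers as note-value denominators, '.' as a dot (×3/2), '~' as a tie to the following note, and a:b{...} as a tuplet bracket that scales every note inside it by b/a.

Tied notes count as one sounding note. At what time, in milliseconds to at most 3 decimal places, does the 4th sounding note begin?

1. 0.0ms @ 0 + 431.655ms (1)
2. 431.655ms @ 1 + 323.741ms (3/4)
3. 755.396ms @ 7/4 + 755.396ms (7/4)
4. 1510.791ms @ 7/2 + 215.827ms (1/2)

note 4 onset = 7/2b = 1510.791ms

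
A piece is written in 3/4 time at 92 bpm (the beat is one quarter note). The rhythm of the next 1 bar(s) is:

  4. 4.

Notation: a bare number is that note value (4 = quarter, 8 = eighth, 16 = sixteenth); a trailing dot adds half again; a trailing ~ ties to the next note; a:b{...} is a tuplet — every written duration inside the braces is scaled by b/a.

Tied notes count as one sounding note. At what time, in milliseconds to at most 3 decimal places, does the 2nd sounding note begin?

note 2 onset = 3/2b = 978.261ms

1. 0.0ms @ 0 + 978.261ms (3/2)
2. 978.261ms @ 3/2 + 978.261ms (3/2)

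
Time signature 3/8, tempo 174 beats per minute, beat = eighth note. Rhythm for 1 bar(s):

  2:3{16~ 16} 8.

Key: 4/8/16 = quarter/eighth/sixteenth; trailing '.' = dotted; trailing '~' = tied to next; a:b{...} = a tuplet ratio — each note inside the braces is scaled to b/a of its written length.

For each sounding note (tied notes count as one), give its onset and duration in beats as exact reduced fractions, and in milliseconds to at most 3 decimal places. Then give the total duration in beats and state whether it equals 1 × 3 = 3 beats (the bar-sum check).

1) 0.0ms=0b +517.241ms=3/2b
2) 517.241ms=3/2b +517.241ms=3/2b
Σ=3b of 3 (174bpm 3/8) — PASS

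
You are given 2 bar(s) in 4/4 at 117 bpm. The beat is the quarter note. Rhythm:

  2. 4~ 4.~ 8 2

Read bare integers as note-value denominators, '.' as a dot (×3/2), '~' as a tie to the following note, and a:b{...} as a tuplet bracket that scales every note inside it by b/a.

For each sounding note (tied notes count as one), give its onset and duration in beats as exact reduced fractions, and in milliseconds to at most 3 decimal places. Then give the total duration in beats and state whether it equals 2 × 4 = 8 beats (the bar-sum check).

1) 0.0ms=0b +1538.462ms=3b
2) 1538.462ms=3b +1538.462ms=3b
3) 3076.923ms=6b +1025.641ms=2b
Σ=8b of 8 (117bpm 4/4) — PASS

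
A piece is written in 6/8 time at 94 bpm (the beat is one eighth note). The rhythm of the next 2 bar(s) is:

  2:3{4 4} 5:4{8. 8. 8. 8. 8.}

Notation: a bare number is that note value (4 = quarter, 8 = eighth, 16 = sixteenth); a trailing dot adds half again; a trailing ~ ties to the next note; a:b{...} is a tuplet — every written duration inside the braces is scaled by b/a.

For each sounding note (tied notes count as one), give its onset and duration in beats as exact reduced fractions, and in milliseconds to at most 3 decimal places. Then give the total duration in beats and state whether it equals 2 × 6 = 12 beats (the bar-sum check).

1) 0.0ms=0b +1914.894ms=3b
2) 1914.894ms=3b +1914.894ms=3b
3) 3829.787ms=6b +765.957ms=6/5b
4) 4595.745ms=36/5b +765.957ms=6/5b
5) 5361.702ms=42/5b +765.957ms=6/5b
6) 6127.66ms=48/5b +765.957ms=6/5b
7) 6893.617ms=54/5b +765.957ms=6/5b
Σ=12b of 12 (94bpm 6/8) — PASS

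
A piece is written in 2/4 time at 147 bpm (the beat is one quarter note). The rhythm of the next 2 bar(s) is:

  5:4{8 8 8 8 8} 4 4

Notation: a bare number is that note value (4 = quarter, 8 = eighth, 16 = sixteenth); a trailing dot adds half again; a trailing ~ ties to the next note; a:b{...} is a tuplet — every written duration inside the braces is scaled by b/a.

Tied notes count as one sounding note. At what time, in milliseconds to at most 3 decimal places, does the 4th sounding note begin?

note 4 onset = 6/5b = 489.796ms

1. 0.0ms @ 0 + 163.265ms (2/5)
2. 163.265ms @ 2/5 + 163.265ms (2/5)
3. 326.531ms @ 4/5 + 163.265ms (2/5)
4. 489.796ms @ 6/5 + 163.265ms (2/5)
5. 653.061ms @ 8/5 + 163.265ms (2/5)
6. 816.327ms @ 2 + 408.163ms (1)
7. 1224.49ms @ 3 + 408.163ms (1)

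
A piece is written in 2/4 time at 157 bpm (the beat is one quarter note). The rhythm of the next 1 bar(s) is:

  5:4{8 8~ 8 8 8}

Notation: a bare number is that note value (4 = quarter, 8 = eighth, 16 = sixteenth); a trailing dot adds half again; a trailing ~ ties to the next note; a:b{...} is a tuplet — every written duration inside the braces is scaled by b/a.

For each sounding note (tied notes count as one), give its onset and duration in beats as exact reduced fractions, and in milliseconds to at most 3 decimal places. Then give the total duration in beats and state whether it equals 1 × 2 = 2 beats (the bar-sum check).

1) 0.0ms=0b +152.866ms=2/5b
2) 152.866ms=2/5b +305.732ms=4/5b
3) 458.599ms=6/5b +152.866ms=2/5b
4) 611.465ms=8/5b +152.866ms=2/5b
Σ=2b of 2 (157bpm 2/4) — PASS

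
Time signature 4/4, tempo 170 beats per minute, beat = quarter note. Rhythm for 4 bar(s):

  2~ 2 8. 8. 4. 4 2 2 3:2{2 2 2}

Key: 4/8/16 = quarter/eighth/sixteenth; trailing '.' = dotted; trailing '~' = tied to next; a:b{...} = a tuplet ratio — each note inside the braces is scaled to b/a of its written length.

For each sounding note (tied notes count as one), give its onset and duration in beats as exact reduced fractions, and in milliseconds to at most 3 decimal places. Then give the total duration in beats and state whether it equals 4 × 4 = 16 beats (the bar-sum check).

1) 0.0ms=0b +1411.765ms=4b
2) 1411.765ms=4b +264.706ms=3/4b
3) 1676.471ms=19/4b +264.706ms=3/4b
4) 1941.176ms=11/2b +529.412ms=3/2b
5) 2470.588ms=7b +352.941ms=1b
6) 2823.529ms=8b +705.882ms=2b
7) 3529.412ms=10b +705.882ms=2b
8) 4235.294ms=12b +470.588ms=4/3b
9) 4705.882ms=40/3b +470.588ms=4/3b
10) 5176.471ms=44/3b +470.588ms=4/3b
Σ=16b of 16 (170bpm 4/4) — PASS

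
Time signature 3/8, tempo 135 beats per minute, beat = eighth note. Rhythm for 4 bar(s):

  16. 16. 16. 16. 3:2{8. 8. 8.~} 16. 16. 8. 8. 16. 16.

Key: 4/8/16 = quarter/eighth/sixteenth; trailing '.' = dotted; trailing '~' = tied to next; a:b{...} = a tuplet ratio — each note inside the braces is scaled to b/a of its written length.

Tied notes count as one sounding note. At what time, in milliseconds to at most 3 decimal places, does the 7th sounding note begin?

note 7 onset = 5b = 2222.222ms

1. 0.0ms @ 0 + 333.333ms (3/4)
2. 333.333ms @ 3/4 + 333.333ms (3/4)
3. 666.667ms @ 3/2 + 333.333ms (3/4)
4. 1000.0ms @ 9/4 + 333.333ms (3/4)
5. 1333.333ms @ 3 + 444.444ms (1)
6. 1777.778ms @ 4 + 444.444ms (1)
7. 2222.222ms @ 5 + 777.778ms (7/4)
8. 3000.0ms @ 27/4 + 333.333ms (3/4)
9. 3333.333ms @ 15/2 + 666.667ms (3/2)
10. 4000.0ms @ 9 + 666.667ms (3/2)
11. 4666.667ms @ 21/2 + 333.333ms (3/4)
12. 5000.0ms @ 45/4 + 333.333ms (3/4)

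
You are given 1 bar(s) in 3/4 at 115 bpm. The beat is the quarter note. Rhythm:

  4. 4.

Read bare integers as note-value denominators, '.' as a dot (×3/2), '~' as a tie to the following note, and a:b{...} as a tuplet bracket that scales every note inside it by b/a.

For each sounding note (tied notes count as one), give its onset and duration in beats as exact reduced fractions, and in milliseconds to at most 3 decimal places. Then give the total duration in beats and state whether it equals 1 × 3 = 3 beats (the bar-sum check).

1) 0.0ms=0b +782.609ms=3/2b
2) 782.609ms=3/2b +782.609ms=3/2b
Σ=3b of 3 (115bpm 3/4) — PASS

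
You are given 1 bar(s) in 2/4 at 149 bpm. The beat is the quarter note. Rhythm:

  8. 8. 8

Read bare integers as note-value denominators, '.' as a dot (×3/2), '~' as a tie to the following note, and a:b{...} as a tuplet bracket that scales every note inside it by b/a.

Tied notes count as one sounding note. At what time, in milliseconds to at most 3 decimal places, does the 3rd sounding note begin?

note 3 onset = 3/2b = 604.027ms

1. 0.0ms @ 0 + 302.013ms (3/4)
2. 302.013ms @ 3/4 + 302.013ms (3/4)
3. 604.027ms @ 3/2 + 201.342ms (1/2)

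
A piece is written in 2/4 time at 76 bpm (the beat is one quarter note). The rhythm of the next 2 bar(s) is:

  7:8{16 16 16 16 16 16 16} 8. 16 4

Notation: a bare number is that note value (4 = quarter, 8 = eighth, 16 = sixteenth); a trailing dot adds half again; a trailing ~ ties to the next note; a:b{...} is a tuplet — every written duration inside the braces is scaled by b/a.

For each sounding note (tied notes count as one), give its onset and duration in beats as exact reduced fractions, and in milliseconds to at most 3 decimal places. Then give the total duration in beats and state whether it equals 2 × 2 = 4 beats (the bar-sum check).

1) 0.0ms=0b +225.564ms=2/7b
2) 225.564ms=2/7b +225.564ms=2/7b
3) 451.128ms=4/7b +225.564ms=2/7b
4) 676.692ms=6/7b +225.564ms=2/7b
5) 902.256ms=8/7b +225.564ms=2/7b
6) 1127.82ms=10/7b +225.564ms=2/7b
7) 1353.383ms=12/7b +225.564ms=2/7b
8) 1578.947ms=2b +592.105ms=3/4b
9) 2171.053ms=11/4b +197.368ms=1/4b
10) 2368.421ms=3b +789.474ms=1b
Σ=4b of 4 (76bpm 2/4) — PASS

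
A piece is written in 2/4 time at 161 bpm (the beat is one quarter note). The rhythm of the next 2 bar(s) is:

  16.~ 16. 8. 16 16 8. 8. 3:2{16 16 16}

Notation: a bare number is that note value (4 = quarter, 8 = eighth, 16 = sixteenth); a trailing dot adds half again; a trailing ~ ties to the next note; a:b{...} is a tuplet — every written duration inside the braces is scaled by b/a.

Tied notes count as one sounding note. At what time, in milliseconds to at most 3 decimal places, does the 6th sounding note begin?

note 6 onset = 11/4b = 1024.845ms

1. 0.0ms @ 0 + 279.503ms (3/4)
2. 279.503ms @ 3/4 + 279.503ms (3/4)
3. 559.006ms @ 3/2 + 93.168ms (1/4)
4. 652.174ms @ 7/4 + 93.168ms (1/4)
5. 745.342ms @ 2 + 279.503ms (3/4)
6. 1024.845ms @ 11/4 + 279.503ms (3/4)
7. 1304.348ms @ 7/2 + 62.112ms (1/6)
8. 1366.46ms @ 11/3 + 62.112ms (1/6)
9. 1428.571ms @ 23/6 + 62.112ms (1/6)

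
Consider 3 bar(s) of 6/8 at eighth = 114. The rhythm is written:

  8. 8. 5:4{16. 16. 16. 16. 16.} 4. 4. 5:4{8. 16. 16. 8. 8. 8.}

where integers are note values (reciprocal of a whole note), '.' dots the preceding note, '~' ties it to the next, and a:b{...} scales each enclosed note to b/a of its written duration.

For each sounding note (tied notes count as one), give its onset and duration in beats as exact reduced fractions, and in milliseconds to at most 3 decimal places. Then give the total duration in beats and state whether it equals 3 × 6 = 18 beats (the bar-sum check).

1) 0.0ms=0b +789.474ms=3/2b
2) 789.474ms=3/2b +789.474ms=3/2b
3) 1578.947ms=3b +315.789ms=3/5b
4) 1894.737ms=18/5b +315.789ms=3/5b
5) 2210.526ms=21/5b +315.789ms=3/5b
6) 2526.316ms=24/5b +315.789ms=3/5b
7) 2842.105ms=27/5b +315.789ms=3/5b
8) 3157.895ms=6b +1578.947ms=3b
9) 4736.842ms=9b +1578.947ms=3b
10) 6315.789ms=12b +631.579ms=6/5b
11) 6947.368ms=66/5b +315.789ms=3/5b
12) 7263.158ms=69/5b +315.789ms=3/5b
13) 7578.947ms=72/5b +631.579ms=6/5b
14) 8210.526ms=78/5b +631.579ms=6/5b
15) 8842.105ms=84/5b +631.579ms=6/5b
Σ=18b of 18 (114bpm 6/8) — PASS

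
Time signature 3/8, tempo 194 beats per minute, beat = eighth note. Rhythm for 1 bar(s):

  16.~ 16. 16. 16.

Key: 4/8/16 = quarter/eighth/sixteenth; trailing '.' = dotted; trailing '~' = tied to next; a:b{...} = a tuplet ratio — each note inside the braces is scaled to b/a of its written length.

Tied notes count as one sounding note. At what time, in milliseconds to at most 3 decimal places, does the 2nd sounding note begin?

note 2 onset = 3/2b = 463.918ms

1. 0.0ms @ 0 + 463.918ms (3/2)
2. 463.918ms @ 3/2 + 231.959ms (3/4)
3. 695.876ms @ 9/4 + 231.959ms (3/4)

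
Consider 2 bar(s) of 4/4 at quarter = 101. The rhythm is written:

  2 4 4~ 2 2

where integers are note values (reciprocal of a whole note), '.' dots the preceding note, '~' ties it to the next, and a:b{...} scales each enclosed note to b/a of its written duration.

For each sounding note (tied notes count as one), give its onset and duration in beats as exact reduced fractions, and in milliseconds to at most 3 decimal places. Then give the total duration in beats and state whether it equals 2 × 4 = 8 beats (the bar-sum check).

1) 0.0ms=0b +1188.119ms=2b
2) 1188.119ms=2b +594.059ms=1b
3) 1782.178ms=3b +1782.178ms=3b
4) 3564.356ms=6b +1188.119ms=2b
Σ=8b of 8 (101bpm 4/4) — PASS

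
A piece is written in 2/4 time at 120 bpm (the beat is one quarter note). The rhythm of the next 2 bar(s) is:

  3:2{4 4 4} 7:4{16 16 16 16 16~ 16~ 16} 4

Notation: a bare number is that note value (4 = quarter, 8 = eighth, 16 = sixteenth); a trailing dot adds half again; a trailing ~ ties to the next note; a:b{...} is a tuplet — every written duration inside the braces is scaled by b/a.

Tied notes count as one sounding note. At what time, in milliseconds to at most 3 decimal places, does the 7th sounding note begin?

1. 0.0ms @ 0 + 333.333ms (2/3)
2. 333.333ms @ 2/3 + 333.333ms (2/3)
3. 666.667ms @ 4/3 + 333.333ms (2/3)
4. 1000.0ms @ 2 + 71.429ms (1/7)
5. 1071.429ms @ 15/7 + 71.429ms (1/7)
6. 1142.857ms @ 16/7 + 71.429ms (1/7)
7. 1214.286ms @ 17/7 + 71.429ms (1/7)
8. 1285.714ms @ 18/7 + 214.286ms (3/7)
9. 1500.0ms @ 3 + 500.0ms (1)

note 7 onset = 17/7b = 1214.286ms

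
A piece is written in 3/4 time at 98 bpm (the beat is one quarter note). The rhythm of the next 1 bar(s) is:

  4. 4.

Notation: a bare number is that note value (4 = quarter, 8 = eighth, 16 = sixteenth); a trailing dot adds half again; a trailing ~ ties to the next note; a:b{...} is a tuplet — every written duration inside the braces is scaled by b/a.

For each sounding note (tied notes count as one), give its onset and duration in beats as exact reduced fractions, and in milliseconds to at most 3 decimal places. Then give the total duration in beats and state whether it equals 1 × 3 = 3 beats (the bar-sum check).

1) 0.0ms=0b +918.367ms=3/2b
2) 918.367ms=3/2b +918.367ms=3/2b
Σ=3b of 3 (98bpm 3/4) — PASS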